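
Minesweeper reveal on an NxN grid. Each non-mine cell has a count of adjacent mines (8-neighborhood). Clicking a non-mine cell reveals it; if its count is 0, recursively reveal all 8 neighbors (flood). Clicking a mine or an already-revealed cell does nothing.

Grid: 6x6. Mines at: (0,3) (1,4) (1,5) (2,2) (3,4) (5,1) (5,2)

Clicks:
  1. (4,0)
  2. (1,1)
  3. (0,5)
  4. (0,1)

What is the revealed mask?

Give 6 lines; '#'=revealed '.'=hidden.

Answer: ###..#
###...
##....
##....
##....
......

Derivation:
Click 1 (4,0) count=1: revealed 1 new [(4,0)] -> total=1
Click 2 (1,1) count=1: revealed 1 new [(1,1)] -> total=2
Click 3 (0,5) count=2: revealed 1 new [(0,5)] -> total=3
Click 4 (0,1) count=0: revealed 10 new [(0,0) (0,1) (0,2) (1,0) (1,2) (2,0) (2,1) (3,0) (3,1) (4,1)] -> total=13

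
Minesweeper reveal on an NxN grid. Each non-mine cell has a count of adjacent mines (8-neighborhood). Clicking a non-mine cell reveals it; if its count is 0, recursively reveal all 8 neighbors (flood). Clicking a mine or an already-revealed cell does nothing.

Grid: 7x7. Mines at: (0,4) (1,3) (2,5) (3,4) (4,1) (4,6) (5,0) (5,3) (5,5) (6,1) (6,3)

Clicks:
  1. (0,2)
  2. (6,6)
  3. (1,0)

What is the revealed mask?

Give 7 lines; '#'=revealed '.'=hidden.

Answer: ###....
###....
###....
###....
.......
.......
......#

Derivation:
Click 1 (0,2) count=1: revealed 1 new [(0,2)] -> total=1
Click 2 (6,6) count=1: revealed 1 new [(6,6)] -> total=2
Click 3 (1,0) count=0: revealed 11 new [(0,0) (0,1) (1,0) (1,1) (1,2) (2,0) (2,1) (2,2) (3,0) (3,1) (3,2)] -> total=13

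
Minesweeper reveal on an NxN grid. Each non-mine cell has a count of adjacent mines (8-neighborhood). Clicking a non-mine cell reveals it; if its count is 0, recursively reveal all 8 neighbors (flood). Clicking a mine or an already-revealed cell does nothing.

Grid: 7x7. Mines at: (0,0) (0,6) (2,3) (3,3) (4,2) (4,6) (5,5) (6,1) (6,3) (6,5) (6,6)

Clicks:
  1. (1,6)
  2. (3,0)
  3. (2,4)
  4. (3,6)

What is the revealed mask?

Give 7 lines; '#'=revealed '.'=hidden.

Click 1 (1,6) count=1: revealed 1 new [(1,6)] -> total=1
Click 2 (3,0) count=0: revealed 13 new [(1,0) (1,1) (1,2) (2,0) (2,1) (2,2) (3,0) (3,1) (3,2) (4,0) (4,1) (5,0) (5,1)] -> total=14
Click 3 (2,4) count=2: revealed 1 new [(2,4)] -> total=15
Click 4 (3,6) count=1: revealed 1 new [(3,6)] -> total=16

Answer: .......
###...#
###.#..
###...#
##.....
##.....
.......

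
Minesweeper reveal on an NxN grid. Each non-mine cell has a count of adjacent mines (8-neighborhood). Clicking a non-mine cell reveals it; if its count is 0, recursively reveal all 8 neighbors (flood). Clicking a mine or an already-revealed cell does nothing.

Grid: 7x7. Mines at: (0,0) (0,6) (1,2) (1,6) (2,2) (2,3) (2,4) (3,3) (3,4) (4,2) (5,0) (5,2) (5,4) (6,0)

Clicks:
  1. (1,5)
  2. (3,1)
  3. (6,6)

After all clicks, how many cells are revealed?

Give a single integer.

Click 1 (1,5) count=3: revealed 1 new [(1,5)] -> total=1
Click 2 (3,1) count=2: revealed 1 new [(3,1)] -> total=2
Click 3 (6,6) count=0: revealed 10 new [(2,5) (2,6) (3,5) (3,6) (4,5) (4,6) (5,5) (5,6) (6,5) (6,6)] -> total=12

Answer: 12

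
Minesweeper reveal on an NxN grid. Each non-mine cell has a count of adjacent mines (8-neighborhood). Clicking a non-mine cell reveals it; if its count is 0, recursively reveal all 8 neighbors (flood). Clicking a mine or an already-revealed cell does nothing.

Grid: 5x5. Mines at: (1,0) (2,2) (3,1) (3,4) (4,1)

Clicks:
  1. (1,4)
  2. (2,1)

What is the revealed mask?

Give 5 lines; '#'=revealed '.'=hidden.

Click 1 (1,4) count=0: revealed 10 new [(0,1) (0,2) (0,3) (0,4) (1,1) (1,2) (1,3) (1,4) (2,3) (2,4)] -> total=10
Click 2 (2,1) count=3: revealed 1 new [(2,1)] -> total=11

Answer: .####
.####
.#.##
.....
.....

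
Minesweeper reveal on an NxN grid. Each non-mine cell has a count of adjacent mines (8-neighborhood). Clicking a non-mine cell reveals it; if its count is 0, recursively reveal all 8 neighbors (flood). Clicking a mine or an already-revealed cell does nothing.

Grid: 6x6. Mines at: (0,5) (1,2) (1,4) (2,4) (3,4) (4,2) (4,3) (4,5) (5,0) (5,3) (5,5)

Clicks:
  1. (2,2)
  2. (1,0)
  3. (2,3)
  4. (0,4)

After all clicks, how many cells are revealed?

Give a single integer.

Click 1 (2,2) count=1: revealed 1 new [(2,2)] -> total=1
Click 2 (1,0) count=0: revealed 10 new [(0,0) (0,1) (1,0) (1,1) (2,0) (2,1) (3,0) (3,1) (4,0) (4,1)] -> total=11
Click 3 (2,3) count=4: revealed 1 new [(2,3)] -> total=12
Click 4 (0,4) count=2: revealed 1 new [(0,4)] -> total=13

Answer: 13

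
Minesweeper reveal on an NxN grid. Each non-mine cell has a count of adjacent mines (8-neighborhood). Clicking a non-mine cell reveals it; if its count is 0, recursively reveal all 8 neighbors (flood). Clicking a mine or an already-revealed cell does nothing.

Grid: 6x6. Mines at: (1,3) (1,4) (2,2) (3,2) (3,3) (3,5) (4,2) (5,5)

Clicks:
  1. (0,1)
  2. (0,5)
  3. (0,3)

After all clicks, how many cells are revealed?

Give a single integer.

Click 1 (0,1) count=0: revealed 14 new [(0,0) (0,1) (0,2) (1,0) (1,1) (1,2) (2,0) (2,1) (3,0) (3,1) (4,0) (4,1) (5,0) (5,1)] -> total=14
Click 2 (0,5) count=1: revealed 1 new [(0,5)] -> total=15
Click 3 (0,3) count=2: revealed 1 new [(0,3)] -> total=16

Answer: 16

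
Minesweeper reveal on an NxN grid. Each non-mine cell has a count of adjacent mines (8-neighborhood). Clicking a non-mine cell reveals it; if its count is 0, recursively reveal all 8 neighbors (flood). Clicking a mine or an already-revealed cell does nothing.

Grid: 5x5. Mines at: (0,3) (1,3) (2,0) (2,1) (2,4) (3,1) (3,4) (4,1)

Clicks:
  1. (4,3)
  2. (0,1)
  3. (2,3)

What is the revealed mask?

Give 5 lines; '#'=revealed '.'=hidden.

Click 1 (4,3) count=1: revealed 1 new [(4,3)] -> total=1
Click 2 (0,1) count=0: revealed 6 new [(0,0) (0,1) (0,2) (1,0) (1,1) (1,2)] -> total=7
Click 3 (2,3) count=3: revealed 1 new [(2,3)] -> total=8

Answer: ###..
###..
...#.
.....
...#.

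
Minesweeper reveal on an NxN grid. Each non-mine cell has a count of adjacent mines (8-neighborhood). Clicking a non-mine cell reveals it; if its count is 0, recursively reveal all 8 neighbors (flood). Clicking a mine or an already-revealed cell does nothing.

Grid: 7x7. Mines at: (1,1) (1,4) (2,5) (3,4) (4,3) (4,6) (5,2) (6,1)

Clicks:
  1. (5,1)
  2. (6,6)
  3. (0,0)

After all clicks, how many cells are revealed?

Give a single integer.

Click 1 (5,1) count=2: revealed 1 new [(5,1)] -> total=1
Click 2 (6,6) count=0: revealed 8 new [(5,3) (5,4) (5,5) (5,6) (6,3) (6,4) (6,5) (6,6)] -> total=9
Click 3 (0,0) count=1: revealed 1 new [(0,0)] -> total=10

Answer: 10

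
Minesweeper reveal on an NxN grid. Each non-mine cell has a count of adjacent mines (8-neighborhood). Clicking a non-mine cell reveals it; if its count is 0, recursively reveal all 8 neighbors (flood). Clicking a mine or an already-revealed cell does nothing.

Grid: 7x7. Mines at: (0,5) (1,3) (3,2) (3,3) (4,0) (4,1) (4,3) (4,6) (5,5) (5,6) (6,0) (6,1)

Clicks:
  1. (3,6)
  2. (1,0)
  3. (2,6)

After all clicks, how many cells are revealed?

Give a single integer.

Answer: 20

Derivation:
Click 1 (3,6) count=1: revealed 1 new [(3,6)] -> total=1
Click 2 (1,0) count=0: revealed 11 new [(0,0) (0,1) (0,2) (1,0) (1,1) (1,2) (2,0) (2,1) (2,2) (3,0) (3,1)] -> total=12
Click 3 (2,6) count=0: revealed 8 new [(1,4) (1,5) (1,6) (2,4) (2,5) (2,6) (3,4) (3,5)] -> total=20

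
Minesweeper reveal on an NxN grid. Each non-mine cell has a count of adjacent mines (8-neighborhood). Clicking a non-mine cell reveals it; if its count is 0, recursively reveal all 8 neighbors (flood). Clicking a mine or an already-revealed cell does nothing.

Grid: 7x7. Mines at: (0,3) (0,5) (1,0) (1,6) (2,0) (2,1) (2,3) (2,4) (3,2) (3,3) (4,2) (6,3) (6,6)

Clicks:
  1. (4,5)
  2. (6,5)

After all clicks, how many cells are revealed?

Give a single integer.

Click 1 (4,5) count=0: revealed 11 new [(2,5) (2,6) (3,4) (3,5) (3,6) (4,4) (4,5) (4,6) (5,4) (5,5) (5,6)] -> total=11
Click 2 (6,5) count=1: revealed 1 new [(6,5)] -> total=12

Answer: 12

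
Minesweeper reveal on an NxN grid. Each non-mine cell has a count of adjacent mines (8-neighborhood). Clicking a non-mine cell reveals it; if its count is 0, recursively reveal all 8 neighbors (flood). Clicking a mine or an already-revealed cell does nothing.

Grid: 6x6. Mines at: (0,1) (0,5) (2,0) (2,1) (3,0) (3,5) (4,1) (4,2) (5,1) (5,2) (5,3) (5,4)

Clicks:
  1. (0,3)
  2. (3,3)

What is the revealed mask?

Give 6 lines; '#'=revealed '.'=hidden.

Click 1 (0,3) count=0: revealed 12 new [(0,2) (0,3) (0,4) (1,2) (1,3) (1,4) (2,2) (2,3) (2,4) (3,2) (3,3) (3,4)] -> total=12
Click 2 (3,3) count=1: revealed 0 new [(none)] -> total=12

Answer: ..###.
..###.
..###.
..###.
......
......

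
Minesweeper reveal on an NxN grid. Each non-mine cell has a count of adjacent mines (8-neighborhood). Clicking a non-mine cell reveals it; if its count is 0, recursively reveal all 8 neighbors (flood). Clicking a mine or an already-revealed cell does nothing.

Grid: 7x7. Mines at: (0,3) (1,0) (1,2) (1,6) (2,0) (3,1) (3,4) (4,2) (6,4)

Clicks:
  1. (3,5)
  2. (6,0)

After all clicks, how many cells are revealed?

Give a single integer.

Answer: 11

Derivation:
Click 1 (3,5) count=1: revealed 1 new [(3,5)] -> total=1
Click 2 (6,0) count=0: revealed 10 new [(4,0) (4,1) (5,0) (5,1) (5,2) (5,3) (6,0) (6,1) (6,2) (6,3)] -> total=11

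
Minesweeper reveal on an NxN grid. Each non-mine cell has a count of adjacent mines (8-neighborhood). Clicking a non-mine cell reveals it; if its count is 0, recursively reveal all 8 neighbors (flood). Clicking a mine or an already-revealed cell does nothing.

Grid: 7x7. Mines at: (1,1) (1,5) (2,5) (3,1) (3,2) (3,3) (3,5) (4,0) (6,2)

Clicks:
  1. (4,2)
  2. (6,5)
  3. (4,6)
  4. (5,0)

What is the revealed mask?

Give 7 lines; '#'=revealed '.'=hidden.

Answer: .......
.......
.......
.......
..#####
#..####
...####

Derivation:
Click 1 (4,2) count=3: revealed 1 new [(4,2)] -> total=1
Click 2 (6,5) count=0: revealed 12 new [(4,3) (4,4) (4,5) (4,6) (5,3) (5,4) (5,5) (5,6) (6,3) (6,4) (6,5) (6,6)] -> total=13
Click 3 (4,6) count=1: revealed 0 new [(none)] -> total=13
Click 4 (5,0) count=1: revealed 1 new [(5,0)] -> total=14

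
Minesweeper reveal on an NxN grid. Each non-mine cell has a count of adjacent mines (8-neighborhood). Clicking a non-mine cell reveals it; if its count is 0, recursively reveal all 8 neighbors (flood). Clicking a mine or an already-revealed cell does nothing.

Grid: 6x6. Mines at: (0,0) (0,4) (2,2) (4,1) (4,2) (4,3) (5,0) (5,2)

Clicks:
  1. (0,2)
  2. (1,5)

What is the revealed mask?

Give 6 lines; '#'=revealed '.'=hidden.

Answer: .###..
.###.#
......
......
......
......

Derivation:
Click 1 (0,2) count=0: revealed 6 new [(0,1) (0,2) (0,3) (1,1) (1,2) (1,3)] -> total=6
Click 2 (1,5) count=1: revealed 1 new [(1,5)] -> total=7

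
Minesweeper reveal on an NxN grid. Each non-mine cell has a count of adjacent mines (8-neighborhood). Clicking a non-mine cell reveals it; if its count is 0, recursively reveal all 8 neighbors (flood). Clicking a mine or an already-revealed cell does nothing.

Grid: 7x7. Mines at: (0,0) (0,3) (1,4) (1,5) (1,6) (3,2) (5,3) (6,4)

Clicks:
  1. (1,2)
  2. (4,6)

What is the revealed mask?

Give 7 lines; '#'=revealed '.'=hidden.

Click 1 (1,2) count=1: revealed 1 new [(1,2)] -> total=1
Click 2 (4,6) count=0: revealed 17 new [(2,3) (2,4) (2,5) (2,6) (3,3) (3,4) (3,5) (3,6) (4,3) (4,4) (4,5) (4,6) (5,4) (5,5) (5,6) (6,5) (6,6)] -> total=18

Answer: .......
..#....
...####
...####
...####
....###
.....##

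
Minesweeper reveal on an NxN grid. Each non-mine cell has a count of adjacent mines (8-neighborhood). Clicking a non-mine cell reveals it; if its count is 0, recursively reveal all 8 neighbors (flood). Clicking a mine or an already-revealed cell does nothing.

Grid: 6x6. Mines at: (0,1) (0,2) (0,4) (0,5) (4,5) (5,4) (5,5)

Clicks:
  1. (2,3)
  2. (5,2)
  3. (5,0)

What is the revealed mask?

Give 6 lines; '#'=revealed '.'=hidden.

Answer: ......
######
######
######
#####.
####..

Derivation:
Click 1 (2,3) count=0: revealed 27 new [(1,0) (1,1) (1,2) (1,3) (1,4) (1,5) (2,0) (2,1) (2,2) (2,3) (2,4) (2,5) (3,0) (3,1) (3,2) (3,3) (3,4) (3,5) (4,0) (4,1) (4,2) (4,3) (4,4) (5,0) (5,1) (5,2) (5,3)] -> total=27
Click 2 (5,2) count=0: revealed 0 new [(none)] -> total=27
Click 3 (5,0) count=0: revealed 0 new [(none)] -> total=27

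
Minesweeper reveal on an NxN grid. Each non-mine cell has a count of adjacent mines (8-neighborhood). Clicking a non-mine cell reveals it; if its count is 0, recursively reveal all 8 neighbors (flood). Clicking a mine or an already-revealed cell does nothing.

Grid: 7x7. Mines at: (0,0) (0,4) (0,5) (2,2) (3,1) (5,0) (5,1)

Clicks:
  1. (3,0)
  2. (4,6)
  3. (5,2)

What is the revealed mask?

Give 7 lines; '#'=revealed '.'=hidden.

Click 1 (3,0) count=1: revealed 1 new [(3,0)] -> total=1
Click 2 (4,6) count=0: revealed 28 new [(1,3) (1,4) (1,5) (1,6) (2,3) (2,4) (2,5) (2,6) (3,2) (3,3) (3,4) (3,5) (3,6) (4,2) (4,3) (4,4) (4,5) (4,6) (5,2) (5,3) (5,4) (5,5) (5,6) (6,2) (6,3) (6,4) (6,5) (6,6)] -> total=29
Click 3 (5,2) count=1: revealed 0 new [(none)] -> total=29

Answer: .......
...####
...####
#.#####
..#####
..#####
..#####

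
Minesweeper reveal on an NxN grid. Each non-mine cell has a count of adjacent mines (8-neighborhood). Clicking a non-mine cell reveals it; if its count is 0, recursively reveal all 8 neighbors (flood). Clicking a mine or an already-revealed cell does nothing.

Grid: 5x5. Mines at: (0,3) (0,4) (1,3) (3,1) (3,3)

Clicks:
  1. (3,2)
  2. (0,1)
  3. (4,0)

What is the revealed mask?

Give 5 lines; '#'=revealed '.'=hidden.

Answer: ###..
###..
###..
..#..
#....

Derivation:
Click 1 (3,2) count=2: revealed 1 new [(3,2)] -> total=1
Click 2 (0,1) count=0: revealed 9 new [(0,0) (0,1) (0,2) (1,0) (1,1) (1,2) (2,0) (2,1) (2,2)] -> total=10
Click 3 (4,0) count=1: revealed 1 new [(4,0)] -> total=11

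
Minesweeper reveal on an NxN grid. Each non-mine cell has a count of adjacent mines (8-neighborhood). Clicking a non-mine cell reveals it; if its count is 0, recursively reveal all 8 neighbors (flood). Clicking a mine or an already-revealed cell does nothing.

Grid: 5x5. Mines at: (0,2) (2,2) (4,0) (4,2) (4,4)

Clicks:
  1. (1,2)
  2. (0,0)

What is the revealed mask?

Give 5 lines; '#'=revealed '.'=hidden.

Click 1 (1,2) count=2: revealed 1 new [(1,2)] -> total=1
Click 2 (0,0) count=0: revealed 8 new [(0,0) (0,1) (1,0) (1,1) (2,0) (2,1) (3,0) (3,1)] -> total=9

Answer: ##...
###..
##...
##...
.....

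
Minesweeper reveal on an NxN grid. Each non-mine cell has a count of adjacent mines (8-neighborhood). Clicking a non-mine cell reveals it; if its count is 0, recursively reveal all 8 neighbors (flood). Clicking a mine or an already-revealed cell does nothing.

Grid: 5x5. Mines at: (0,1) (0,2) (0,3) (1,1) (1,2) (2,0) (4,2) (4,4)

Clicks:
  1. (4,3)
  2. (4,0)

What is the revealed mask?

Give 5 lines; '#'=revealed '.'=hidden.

Click 1 (4,3) count=2: revealed 1 new [(4,3)] -> total=1
Click 2 (4,0) count=0: revealed 4 new [(3,0) (3,1) (4,0) (4,1)] -> total=5

Answer: .....
.....
.....
##...
##.#.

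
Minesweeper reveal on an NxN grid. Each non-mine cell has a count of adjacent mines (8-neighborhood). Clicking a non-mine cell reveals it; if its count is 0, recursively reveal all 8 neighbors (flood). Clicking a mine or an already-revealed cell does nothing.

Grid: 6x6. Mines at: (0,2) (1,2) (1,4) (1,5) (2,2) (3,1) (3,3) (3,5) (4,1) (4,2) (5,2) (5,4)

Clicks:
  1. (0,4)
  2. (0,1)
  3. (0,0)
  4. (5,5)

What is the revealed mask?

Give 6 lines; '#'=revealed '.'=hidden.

Click 1 (0,4) count=2: revealed 1 new [(0,4)] -> total=1
Click 2 (0,1) count=2: revealed 1 new [(0,1)] -> total=2
Click 3 (0,0) count=0: revealed 5 new [(0,0) (1,0) (1,1) (2,0) (2,1)] -> total=7
Click 4 (5,5) count=1: revealed 1 new [(5,5)] -> total=8

Answer: ##..#.
##....
##....
......
......
.....#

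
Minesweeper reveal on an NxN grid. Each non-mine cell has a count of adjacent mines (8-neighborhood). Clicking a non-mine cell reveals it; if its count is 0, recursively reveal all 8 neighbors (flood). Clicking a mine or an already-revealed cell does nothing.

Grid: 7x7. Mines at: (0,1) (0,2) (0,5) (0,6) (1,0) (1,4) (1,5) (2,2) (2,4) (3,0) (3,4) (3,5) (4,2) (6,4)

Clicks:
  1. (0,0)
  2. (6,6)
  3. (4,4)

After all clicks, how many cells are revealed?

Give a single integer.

Click 1 (0,0) count=2: revealed 1 new [(0,0)] -> total=1
Click 2 (6,6) count=0: revealed 6 new [(4,5) (4,6) (5,5) (5,6) (6,5) (6,6)] -> total=7
Click 3 (4,4) count=2: revealed 1 new [(4,4)] -> total=8

Answer: 8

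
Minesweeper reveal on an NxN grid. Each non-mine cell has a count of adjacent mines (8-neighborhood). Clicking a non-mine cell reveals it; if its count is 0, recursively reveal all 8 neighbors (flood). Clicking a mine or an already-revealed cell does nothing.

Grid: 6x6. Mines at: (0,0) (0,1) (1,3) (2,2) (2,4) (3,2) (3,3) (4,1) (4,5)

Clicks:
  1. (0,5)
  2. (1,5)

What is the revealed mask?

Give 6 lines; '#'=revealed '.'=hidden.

Answer: ....##
....##
......
......
......
......

Derivation:
Click 1 (0,5) count=0: revealed 4 new [(0,4) (0,5) (1,4) (1,5)] -> total=4
Click 2 (1,5) count=1: revealed 0 new [(none)] -> total=4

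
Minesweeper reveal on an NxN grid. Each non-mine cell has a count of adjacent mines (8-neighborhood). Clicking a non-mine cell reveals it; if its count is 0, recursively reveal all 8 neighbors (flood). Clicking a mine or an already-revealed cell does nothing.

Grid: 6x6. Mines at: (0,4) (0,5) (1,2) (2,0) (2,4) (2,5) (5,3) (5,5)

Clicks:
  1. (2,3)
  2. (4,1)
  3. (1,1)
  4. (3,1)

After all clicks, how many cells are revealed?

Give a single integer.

Click 1 (2,3) count=2: revealed 1 new [(2,3)] -> total=1
Click 2 (4,1) count=0: revealed 13 new [(2,1) (2,2) (3,0) (3,1) (3,2) (3,3) (4,0) (4,1) (4,2) (4,3) (5,0) (5,1) (5,2)] -> total=14
Click 3 (1,1) count=2: revealed 1 new [(1,1)] -> total=15
Click 4 (3,1) count=1: revealed 0 new [(none)] -> total=15

Answer: 15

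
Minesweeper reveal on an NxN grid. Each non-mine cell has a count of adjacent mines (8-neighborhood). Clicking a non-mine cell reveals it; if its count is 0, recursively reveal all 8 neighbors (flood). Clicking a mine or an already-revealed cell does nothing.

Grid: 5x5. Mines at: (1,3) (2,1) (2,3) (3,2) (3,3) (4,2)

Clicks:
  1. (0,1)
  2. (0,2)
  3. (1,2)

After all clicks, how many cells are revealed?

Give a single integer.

Answer: 6

Derivation:
Click 1 (0,1) count=0: revealed 6 new [(0,0) (0,1) (0,2) (1,0) (1,1) (1,2)] -> total=6
Click 2 (0,2) count=1: revealed 0 new [(none)] -> total=6
Click 3 (1,2) count=3: revealed 0 new [(none)] -> total=6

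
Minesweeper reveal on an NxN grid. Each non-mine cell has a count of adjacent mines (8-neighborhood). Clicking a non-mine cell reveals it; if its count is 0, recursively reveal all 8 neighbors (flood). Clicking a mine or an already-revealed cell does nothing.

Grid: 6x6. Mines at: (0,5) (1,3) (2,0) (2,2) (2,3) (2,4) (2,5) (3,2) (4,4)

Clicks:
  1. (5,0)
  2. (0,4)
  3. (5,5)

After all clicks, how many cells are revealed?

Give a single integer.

Click 1 (5,0) count=0: revealed 10 new [(3,0) (3,1) (4,0) (4,1) (4,2) (4,3) (5,0) (5,1) (5,2) (5,3)] -> total=10
Click 2 (0,4) count=2: revealed 1 new [(0,4)] -> total=11
Click 3 (5,5) count=1: revealed 1 new [(5,5)] -> total=12

Answer: 12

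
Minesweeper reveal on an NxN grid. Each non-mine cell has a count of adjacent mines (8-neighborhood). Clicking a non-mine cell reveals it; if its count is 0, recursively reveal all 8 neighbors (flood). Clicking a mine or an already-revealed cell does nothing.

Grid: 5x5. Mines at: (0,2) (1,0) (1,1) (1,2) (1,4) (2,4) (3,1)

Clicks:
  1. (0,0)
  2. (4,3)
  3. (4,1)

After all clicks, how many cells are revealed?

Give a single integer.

Click 1 (0,0) count=2: revealed 1 new [(0,0)] -> total=1
Click 2 (4,3) count=0: revealed 6 new [(3,2) (3,3) (3,4) (4,2) (4,3) (4,4)] -> total=7
Click 3 (4,1) count=1: revealed 1 new [(4,1)] -> total=8

Answer: 8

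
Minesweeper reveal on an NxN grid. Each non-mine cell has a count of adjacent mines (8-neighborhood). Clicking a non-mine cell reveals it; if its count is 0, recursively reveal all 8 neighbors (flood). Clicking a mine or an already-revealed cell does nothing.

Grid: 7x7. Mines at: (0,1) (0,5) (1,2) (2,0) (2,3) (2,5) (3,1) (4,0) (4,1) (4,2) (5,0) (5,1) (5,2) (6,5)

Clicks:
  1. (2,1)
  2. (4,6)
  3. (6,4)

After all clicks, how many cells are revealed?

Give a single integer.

Click 1 (2,1) count=3: revealed 1 new [(2,1)] -> total=1
Click 2 (4,6) count=0: revealed 12 new [(3,3) (3,4) (3,5) (3,6) (4,3) (4,4) (4,5) (4,6) (5,3) (5,4) (5,5) (5,6)] -> total=13
Click 3 (6,4) count=1: revealed 1 new [(6,4)] -> total=14

Answer: 14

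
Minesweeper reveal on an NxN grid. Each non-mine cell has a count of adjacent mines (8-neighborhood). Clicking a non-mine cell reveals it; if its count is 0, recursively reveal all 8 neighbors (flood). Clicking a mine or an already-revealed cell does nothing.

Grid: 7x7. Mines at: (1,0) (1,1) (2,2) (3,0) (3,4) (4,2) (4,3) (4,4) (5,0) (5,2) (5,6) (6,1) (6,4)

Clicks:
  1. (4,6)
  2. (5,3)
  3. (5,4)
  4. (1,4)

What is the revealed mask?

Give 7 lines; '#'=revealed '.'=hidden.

Click 1 (4,6) count=1: revealed 1 new [(4,6)] -> total=1
Click 2 (5,3) count=5: revealed 1 new [(5,3)] -> total=2
Click 3 (5,4) count=3: revealed 1 new [(5,4)] -> total=3
Click 4 (1,4) count=0: revealed 17 new [(0,2) (0,3) (0,4) (0,5) (0,6) (1,2) (1,3) (1,4) (1,5) (1,6) (2,3) (2,4) (2,5) (2,6) (3,5) (3,6) (4,5)] -> total=20

Answer: ..#####
..#####
...####
.....##
.....##
...##..
.......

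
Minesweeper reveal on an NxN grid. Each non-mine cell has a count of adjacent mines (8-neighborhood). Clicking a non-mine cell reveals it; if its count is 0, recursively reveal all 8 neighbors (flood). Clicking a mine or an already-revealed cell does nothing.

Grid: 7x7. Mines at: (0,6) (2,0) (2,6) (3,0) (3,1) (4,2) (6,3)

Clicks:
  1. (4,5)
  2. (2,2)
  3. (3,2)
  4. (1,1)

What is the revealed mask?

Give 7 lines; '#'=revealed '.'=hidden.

Click 1 (4,5) count=0: revealed 33 new [(0,0) (0,1) (0,2) (0,3) (0,4) (0,5) (1,0) (1,1) (1,2) (1,3) (1,4) (1,5) (2,1) (2,2) (2,3) (2,4) (2,5) (3,2) (3,3) (3,4) (3,5) (3,6) (4,3) (4,4) (4,5) (4,6) (5,3) (5,4) (5,5) (5,6) (6,4) (6,5) (6,6)] -> total=33
Click 2 (2,2) count=1: revealed 0 new [(none)] -> total=33
Click 3 (3,2) count=2: revealed 0 new [(none)] -> total=33
Click 4 (1,1) count=1: revealed 0 new [(none)] -> total=33

Answer: ######.
######.
.#####.
..#####
...####
...####
....###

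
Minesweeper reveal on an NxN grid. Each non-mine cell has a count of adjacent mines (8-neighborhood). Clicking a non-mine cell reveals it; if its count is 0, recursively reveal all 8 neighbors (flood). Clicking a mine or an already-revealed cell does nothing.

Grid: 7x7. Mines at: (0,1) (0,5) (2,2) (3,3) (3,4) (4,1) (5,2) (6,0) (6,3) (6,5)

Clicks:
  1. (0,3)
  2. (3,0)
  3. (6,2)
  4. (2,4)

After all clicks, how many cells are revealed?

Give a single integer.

Answer: 9

Derivation:
Click 1 (0,3) count=0: revealed 6 new [(0,2) (0,3) (0,4) (1,2) (1,3) (1,4)] -> total=6
Click 2 (3,0) count=1: revealed 1 new [(3,0)] -> total=7
Click 3 (6,2) count=2: revealed 1 new [(6,2)] -> total=8
Click 4 (2,4) count=2: revealed 1 new [(2,4)] -> total=9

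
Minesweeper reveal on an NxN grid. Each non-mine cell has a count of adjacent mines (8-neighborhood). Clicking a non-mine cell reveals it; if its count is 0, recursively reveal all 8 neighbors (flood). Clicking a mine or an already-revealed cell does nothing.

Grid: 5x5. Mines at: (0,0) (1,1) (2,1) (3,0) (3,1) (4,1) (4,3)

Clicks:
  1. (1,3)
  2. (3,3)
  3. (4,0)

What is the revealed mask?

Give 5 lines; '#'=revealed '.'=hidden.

Click 1 (1,3) count=0: revealed 12 new [(0,2) (0,3) (0,4) (1,2) (1,3) (1,4) (2,2) (2,3) (2,4) (3,2) (3,3) (3,4)] -> total=12
Click 2 (3,3) count=1: revealed 0 new [(none)] -> total=12
Click 3 (4,0) count=3: revealed 1 new [(4,0)] -> total=13

Answer: ..###
..###
..###
..###
#....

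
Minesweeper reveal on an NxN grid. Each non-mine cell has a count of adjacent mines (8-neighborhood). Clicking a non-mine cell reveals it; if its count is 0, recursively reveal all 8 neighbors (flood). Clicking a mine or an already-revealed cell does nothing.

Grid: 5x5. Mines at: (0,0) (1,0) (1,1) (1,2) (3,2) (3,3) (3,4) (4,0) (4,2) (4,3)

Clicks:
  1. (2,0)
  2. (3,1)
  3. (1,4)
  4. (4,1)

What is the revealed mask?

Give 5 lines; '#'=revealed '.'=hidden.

Answer: ...##
...##
#..##
.#...
.#...

Derivation:
Click 1 (2,0) count=2: revealed 1 new [(2,0)] -> total=1
Click 2 (3,1) count=3: revealed 1 new [(3,1)] -> total=2
Click 3 (1,4) count=0: revealed 6 new [(0,3) (0,4) (1,3) (1,4) (2,3) (2,4)] -> total=8
Click 4 (4,1) count=3: revealed 1 new [(4,1)] -> total=9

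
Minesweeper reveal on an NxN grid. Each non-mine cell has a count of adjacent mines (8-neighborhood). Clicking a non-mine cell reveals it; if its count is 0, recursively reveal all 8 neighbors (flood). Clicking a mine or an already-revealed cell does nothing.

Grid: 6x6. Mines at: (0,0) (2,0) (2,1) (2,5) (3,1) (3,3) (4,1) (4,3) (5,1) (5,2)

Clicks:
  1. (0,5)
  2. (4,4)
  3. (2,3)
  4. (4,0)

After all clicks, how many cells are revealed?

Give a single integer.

Answer: 15

Derivation:
Click 1 (0,5) count=0: revealed 13 new [(0,1) (0,2) (0,3) (0,4) (0,5) (1,1) (1,2) (1,3) (1,4) (1,5) (2,2) (2,3) (2,4)] -> total=13
Click 2 (4,4) count=2: revealed 1 new [(4,4)] -> total=14
Click 3 (2,3) count=1: revealed 0 new [(none)] -> total=14
Click 4 (4,0) count=3: revealed 1 new [(4,0)] -> total=15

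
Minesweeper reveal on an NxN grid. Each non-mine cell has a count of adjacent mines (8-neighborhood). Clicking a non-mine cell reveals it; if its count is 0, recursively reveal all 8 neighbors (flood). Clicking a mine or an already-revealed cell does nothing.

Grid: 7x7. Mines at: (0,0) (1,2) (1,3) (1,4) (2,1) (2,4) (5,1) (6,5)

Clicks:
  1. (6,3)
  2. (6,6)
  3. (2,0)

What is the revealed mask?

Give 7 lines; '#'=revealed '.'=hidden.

Click 1 (6,3) count=0: revealed 24 new [(0,5) (0,6) (1,5) (1,6) (2,5) (2,6) (3,2) (3,3) (3,4) (3,5) (3,6) (4,2) (4,3) (4,4) (4,5) (4,6) (5,2) (5,3) (5,4) (5,5) (5,6) (6,2) (6,3) (6,4)] -> total=24
Click 2 (6,6) count=1: revealed 1 new [(6,6)] -> total=25
Click 3 (2,0) count=1: revealed 1 new [(2,0)] -> total=26

Answer: .....##
.....##
#....##
..#####
..#####
..#####
..###.#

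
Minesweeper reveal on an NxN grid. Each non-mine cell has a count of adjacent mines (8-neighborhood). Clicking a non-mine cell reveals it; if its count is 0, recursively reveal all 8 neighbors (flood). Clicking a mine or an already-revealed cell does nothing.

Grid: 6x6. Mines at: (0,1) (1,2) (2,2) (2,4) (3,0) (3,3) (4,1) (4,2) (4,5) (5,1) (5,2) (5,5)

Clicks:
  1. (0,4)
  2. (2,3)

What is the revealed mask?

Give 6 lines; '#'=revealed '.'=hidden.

Answer: ...###
...###
...#..
......
......
......

Derivation:
Click 1 (0,4) count=0: revealed 6 new [(0,3) (0,4) (0,5) (1,3) (1,4) (1,5)] -> total=6
Click 2 (2,3) count=4: revealed 1 new [(2,3)] -> total=7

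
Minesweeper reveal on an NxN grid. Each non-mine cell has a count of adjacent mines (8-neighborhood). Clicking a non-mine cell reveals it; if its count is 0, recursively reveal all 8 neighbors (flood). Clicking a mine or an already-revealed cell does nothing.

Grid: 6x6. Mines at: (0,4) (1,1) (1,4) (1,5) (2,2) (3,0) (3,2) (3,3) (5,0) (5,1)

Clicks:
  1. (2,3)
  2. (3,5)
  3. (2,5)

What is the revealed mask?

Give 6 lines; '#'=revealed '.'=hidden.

Click 1 (2,3) count=4: revealed 1 new [(2,3)] -> total=1
Click 2 (3,5) count=0: revealed 12 new [(2,4) (2,5) (3,4) (3,5) (4,2) (4,3) (4,4) (4,5) (5,2) (5,3) (5,4) (5,5)] -> total=13
Click 3 (2,5) count=2: revealed 0 new [(none)] -> total=13

Answer: ......
......
...###
....##
..####
..####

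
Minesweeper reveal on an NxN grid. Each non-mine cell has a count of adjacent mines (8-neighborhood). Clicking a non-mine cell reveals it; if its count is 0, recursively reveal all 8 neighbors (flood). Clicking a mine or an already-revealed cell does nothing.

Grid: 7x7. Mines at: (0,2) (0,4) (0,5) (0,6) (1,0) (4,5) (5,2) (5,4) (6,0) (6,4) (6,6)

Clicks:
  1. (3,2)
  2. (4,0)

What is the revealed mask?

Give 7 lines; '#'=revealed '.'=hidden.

Click 1 (3,2) count=0: revealed 27 new [(1,1) (1,2) (1,3) (1,4) (1,5) (1,6) (2,0) (2,1) (2,2) (2,3) (2,4) (2,5) (2,6) (3,0) (3,1) (3,2) (3,3) (3,4) (3,5) (3,6) (4,0) (4,1) (4,2) (4,3) (4,4) (5,0) (5,1)] -> total=27
Click 2 (4,0) count=0: revealed 0 new [(none)] -> total=27

Answer: .......
.######
#######
#######
#####..
##.....
.......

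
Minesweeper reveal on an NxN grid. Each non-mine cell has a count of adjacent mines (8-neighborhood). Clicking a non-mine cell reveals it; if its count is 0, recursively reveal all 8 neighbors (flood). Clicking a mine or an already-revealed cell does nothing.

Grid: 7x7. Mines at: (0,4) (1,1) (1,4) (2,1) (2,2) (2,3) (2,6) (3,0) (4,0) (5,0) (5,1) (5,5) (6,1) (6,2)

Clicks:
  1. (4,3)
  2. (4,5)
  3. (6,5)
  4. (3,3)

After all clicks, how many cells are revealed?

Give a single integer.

Click 1 (4,3) count=0: revealed 9 new [(3,2) (3,3) (3,4) (4,2) (4,3) (4,4) (5,2) (5,3) (5,4)] -> total=9
Click 2 (4,5) count=1: revealed 1 new [(4,5)] -> total=10
Click 3 (6,5) count=1: revealed 1 new [(6,5)] -> total=11
Click 4 (3,3) count=2: revealed 0 new [(none)] -> total=11

Answer: 11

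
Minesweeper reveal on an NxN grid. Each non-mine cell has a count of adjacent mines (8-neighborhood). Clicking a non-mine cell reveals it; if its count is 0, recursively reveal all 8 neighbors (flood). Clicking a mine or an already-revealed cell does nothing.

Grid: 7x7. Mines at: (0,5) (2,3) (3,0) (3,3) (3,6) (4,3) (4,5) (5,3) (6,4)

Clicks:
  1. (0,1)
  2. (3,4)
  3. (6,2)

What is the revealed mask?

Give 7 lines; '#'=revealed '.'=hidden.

Click 1 (0,1) count=0: revealed 13 new [(0,0) (0,1) (0,2) (0,3) (0,4) (1,0) (1,1) (1,2) (1,3) (1,4) (2,0) (2,1) (2,2)] -> total=13
Click 2 (3,4) count=4: revealed 1 new [(3,4)] -> total=14
Click 3 (6,2) count=1: revealed 1 new [(6,2)] -> total=15

Answer: #####..
#####..
###....
....#..
.......
.......
..#....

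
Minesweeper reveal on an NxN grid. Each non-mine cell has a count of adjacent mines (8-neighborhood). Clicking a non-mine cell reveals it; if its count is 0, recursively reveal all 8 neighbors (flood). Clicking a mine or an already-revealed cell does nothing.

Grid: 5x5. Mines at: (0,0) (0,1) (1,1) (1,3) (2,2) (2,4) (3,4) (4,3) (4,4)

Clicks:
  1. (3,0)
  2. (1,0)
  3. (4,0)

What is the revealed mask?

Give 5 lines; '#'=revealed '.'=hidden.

Click 1 (3,0) count=0: revealed 8 new [(2,0) (2,1) (3,0) (3,1) (3,2) (4,0) (4,1) (4,2)] -> total=8
Click 2 (1,0) count=3: revealed 1 new [(1,0)] -> total=9
Click 3 (4,0) count=0: revealed 0 new [(none)] -> total=9

Answer: .....
#....
##...
###..
###..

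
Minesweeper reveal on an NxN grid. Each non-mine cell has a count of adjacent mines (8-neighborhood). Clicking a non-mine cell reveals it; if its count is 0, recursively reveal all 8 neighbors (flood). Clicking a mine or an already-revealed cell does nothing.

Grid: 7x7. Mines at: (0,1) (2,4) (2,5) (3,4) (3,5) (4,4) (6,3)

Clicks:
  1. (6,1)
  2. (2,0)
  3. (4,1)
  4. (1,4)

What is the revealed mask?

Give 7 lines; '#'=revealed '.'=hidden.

Click 1 (6,1) count=0: revealed 23 new [(1,0) (1,1) (1,2) (1,3) (2,0) (2,1) (2,2) (2,3) (3,0) (3,1) (3,2) (3,3) (4,0) (4,1) (4,2) (4,3) (5,0) (5,1) (5,2) (5,3) (6,0) (6,1) (6,2)] -> total=23
Click 2 (2,0) count=0: revealed 0 new [(none)] -> total=23
Click 3 (4,1) count=0: revealed 0 new [(none)] -> total=23
Click 4 (1,4) count=2: revealed 1 new [(1,4)] -> total=24

Answer: .......
#####..
####...
####...
####...
####...
###....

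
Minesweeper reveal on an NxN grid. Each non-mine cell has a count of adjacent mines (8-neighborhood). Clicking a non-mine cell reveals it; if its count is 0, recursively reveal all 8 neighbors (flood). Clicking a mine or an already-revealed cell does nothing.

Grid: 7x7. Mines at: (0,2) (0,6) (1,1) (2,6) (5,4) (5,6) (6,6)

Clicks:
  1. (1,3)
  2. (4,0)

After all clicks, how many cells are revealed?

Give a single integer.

Click 1 (1,3) count=1: revealed 1 new [(1,3)] -> total=1
Click 2 (4,0) count=0: revealed 32 new [(0,3) (0,4) (0,5) (1,2) (1,4) (1,5) (2,0) (2,1) (2,2) (2,3) (2,4) (2,5) (3,0) (3,1) (3,2) (3,3) (3,4) (3,5) (4,0) (4,1) (4,2) (4,3) (4,4) (4,5) (5,0) (5,1) (5,2) (5,3) (6,0) (6,1) (6,2) (6,3)] -> total=33

Answer: 33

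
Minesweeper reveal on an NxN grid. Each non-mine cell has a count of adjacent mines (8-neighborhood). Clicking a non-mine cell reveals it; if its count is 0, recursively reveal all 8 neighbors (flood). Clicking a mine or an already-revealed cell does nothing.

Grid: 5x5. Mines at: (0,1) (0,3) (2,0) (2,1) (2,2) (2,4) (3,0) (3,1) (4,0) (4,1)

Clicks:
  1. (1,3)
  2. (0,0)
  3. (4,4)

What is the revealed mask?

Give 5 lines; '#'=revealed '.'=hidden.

Click 1 (1,3) count=3: revealed 1 new [(1,3)] -> total=1
Click 2 (0,0) count=1: revealed 1 new [(0,0)] -> total=2
Click 3 (4,4) count=0: revealed 6 new [(3,2) (3,3) (3,4) (4,2) (4,3) (4,4)] -> total=8

Answer: #....
...#.
.....
..###
..###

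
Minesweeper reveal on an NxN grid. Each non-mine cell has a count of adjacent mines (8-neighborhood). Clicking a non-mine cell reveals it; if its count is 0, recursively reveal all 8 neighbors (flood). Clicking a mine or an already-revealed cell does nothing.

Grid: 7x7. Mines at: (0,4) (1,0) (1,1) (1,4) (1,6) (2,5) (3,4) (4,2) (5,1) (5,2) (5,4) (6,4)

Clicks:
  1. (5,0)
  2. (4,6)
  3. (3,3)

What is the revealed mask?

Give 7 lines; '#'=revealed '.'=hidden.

Click 1 (5,0) count=1: revealed 1 new [(5,0)] -> total=1
Click 2 (4,6) count=0: revealed 8 new [(3,5) (3,6) (4,5) (4,6) (5,5) (5,6) (6,5) (6,6)] -> total=9
Click 3 (3,3) count=2: revealed 1 new [(3,3)] -> total=10

Answer: .......
.......
.......
...#.##
.....##
#....##
.....##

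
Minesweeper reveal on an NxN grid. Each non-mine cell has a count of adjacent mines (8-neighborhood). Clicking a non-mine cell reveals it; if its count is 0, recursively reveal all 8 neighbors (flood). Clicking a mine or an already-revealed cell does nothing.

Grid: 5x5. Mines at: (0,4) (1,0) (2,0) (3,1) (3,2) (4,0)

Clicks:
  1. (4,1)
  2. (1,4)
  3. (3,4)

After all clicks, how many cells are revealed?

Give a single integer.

Answer: 9

Derivation:
Click 1 (4,1) count=3: revealed 1 new [(4,1)] -> total=1
Click 2 (1,4) count=1: revealed 1 new [(1,4)] -> total=2
Click 3 (3,4) count=0: revealed 7 new [(1,3) (2,3) (2,4) (3,3) (3,4) (4,3) (4,4)] -> total=9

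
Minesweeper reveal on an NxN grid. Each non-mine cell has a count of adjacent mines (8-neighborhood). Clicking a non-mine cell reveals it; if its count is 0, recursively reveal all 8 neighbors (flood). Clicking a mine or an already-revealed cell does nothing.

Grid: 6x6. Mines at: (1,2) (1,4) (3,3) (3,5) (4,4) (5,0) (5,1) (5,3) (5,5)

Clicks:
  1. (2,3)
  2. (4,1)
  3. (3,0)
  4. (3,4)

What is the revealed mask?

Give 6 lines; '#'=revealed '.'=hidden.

Answer: ##....
##....
####..
###.#.
###...
......

Derivation:
Click 1 (2,3) count=3: revealed 1 new [(2,3)] -> total=1
Click 2 (4,1) count=2: revealed 1 new [(4,1)] -> total=2
Click 3 (3,0) count=0: revealed 12 new [(0,0) (0,1) (1,0) (1,1) (2,0) (2,1) (2,2) (3,0) (3,1) (3,2) (4,0) (4,2)] -> total=14
Click 4 (3,4) count=3: revealed 1 new [(3,4)] -> total=15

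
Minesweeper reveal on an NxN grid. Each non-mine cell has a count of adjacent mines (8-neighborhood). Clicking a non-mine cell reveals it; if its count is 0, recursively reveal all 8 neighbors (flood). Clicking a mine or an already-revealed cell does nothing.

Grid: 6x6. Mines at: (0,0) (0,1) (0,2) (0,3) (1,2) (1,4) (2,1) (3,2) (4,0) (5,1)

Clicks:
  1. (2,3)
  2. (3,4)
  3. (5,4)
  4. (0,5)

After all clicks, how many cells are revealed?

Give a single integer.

Answer: 15

Derivation:
Click 1 (2,3) count=3: revealed 1 new [(2,3)] -> total=1
Click 2 (3,4) count=0: revealed 13 new [(2,4) (2,5) (3,3) (3,4) (3,5) (4,2) (4,3) (4,4) (4,5) (5,2) (5,3) (5,4) (5,5)] -> total=14
Click 3 (5,4) count=0: revealed 0 new [(none)] -> total=14
Click 4 (0,5) count=1: revealed 1 new [(0,5)] -> total=15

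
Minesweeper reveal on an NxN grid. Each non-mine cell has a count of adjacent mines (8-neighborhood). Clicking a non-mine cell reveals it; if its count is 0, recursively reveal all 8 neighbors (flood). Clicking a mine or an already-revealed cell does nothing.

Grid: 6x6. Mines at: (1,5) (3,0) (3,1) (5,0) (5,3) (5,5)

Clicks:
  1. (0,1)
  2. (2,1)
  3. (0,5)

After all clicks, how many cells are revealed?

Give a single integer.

Answer: 25

Derivation:
Click 1 (0,1) count=0: revealed 24 new [(0,0) (0,1) (0,2) (0,3) (0,4) (1,0) (1,1) (1,2) (1,3) (1,4) (2,0) (2,1) (2,2) (2,3) (2,4) (2,5) (3,2) (3,3) (3,4) (3,5) (4,2) (4,3) (4,4) (4,5)] -> total=24
Click 2 (2,1) count=2: revealed 0 new [(none)] -> total=24
Click 3 (0,5) count=1: revealed 1 new [(0,5)] -> total=25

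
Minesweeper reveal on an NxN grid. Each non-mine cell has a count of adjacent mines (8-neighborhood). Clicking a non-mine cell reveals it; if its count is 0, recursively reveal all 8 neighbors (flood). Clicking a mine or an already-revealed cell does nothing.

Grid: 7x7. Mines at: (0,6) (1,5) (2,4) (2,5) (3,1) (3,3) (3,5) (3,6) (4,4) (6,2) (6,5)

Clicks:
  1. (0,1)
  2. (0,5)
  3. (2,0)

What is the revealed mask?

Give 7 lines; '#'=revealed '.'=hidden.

Click 1 (0,1) count=0: revealed 14 new [(0,0) (0,1) (0,2) (0,3) (0,4) (1,0) (1,1) (1,2) (1,3) (1,4) (2,0) (2,1) (2,2) (2,3)] -> total=14
Click 2 (0,5) count=2: revealed 1 new [(0,5)] -> total=15
Click 3 (2,0) count=1: revealed 0 new [(none)] -> total=15

Answer: ######.
#####..
####...
.......
.......
.......
.......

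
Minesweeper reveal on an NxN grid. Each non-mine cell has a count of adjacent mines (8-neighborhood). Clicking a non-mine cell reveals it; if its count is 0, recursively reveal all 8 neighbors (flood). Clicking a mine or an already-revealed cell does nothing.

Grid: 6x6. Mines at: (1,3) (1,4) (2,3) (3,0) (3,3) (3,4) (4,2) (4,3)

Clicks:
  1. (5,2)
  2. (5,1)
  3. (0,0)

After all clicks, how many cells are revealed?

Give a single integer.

Answer: 11

Derivation:
Click 1 (5,2) count=2: revealed 1 new [(5,2)] -> total=1
Click 2 (5,1) count=1: revealed 1 new [(5,1)] -> total=2
Click 3 (0,0) count=0: revealed 9 new [(0,0) (0,1) (0,2) (1,0) (1,1) (1,2) (2,0) (2,1) (2,2)] -> total=11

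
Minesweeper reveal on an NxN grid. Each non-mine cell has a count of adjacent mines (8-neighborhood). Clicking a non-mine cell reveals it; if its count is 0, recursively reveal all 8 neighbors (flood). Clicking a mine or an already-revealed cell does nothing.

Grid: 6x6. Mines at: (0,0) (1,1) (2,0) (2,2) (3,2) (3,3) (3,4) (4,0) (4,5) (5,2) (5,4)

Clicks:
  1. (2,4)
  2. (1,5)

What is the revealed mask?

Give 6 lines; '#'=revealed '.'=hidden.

Click 1 (2,4) count=2: revealed 1 new [(2,4)] -> total=1
Click 2 (1,5) count=0: revealed 10 new [(0,2) (0,3) (0,4) (0,5) (1,2) (1,3) (1,4) (1,5) (2,3) (2,5)] -> total=11

Answer: ..####
..####
...###
......
......
......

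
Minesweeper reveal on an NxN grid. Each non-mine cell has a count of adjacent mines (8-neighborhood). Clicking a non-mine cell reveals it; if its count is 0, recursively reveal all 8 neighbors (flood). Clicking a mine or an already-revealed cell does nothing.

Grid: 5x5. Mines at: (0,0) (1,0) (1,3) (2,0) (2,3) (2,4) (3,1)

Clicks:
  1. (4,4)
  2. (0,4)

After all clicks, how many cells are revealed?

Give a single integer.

Click 1 (4,4) count=0: revealed 6 new [(3,2) (3,3) (3,4) (4,2) (4,3) (4,4)] -> total=6
Click 2 (0,4) count=1: revealed 1 new [(0,4)] -> total=7

Answer: 7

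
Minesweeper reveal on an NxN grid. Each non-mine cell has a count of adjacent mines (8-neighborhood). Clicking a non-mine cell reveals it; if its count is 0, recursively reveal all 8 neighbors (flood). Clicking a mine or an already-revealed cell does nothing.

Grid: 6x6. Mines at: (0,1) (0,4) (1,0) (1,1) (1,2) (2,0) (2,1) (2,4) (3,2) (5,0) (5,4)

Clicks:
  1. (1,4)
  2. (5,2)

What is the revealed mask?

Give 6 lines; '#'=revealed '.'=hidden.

Click 1 (1,4) count=2: revealed 1 new [(1,4)] -> total=1
Click 2 (5,2) count=0: revealed 6 new [(4,1) (4,2) (4,3) (5,1) (5,2) (5,3)] -> total=7

Answer: ......
....#.
......
......
.###..
.###..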